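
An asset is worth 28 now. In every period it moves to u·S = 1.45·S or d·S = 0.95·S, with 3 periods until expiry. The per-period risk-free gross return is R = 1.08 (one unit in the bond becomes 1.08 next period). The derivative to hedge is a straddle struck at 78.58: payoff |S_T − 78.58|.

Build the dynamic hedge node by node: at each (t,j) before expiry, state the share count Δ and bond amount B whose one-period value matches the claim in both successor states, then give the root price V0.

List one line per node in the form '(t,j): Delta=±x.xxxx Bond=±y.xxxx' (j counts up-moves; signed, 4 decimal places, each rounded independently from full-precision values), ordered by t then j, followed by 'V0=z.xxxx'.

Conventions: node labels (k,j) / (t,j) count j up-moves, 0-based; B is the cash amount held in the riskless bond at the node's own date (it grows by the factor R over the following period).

(0,0): Delta=-0.9439 Bond=60.9965
(1,0): Delta=-1.0000 Bond=67.3697
(1,1): Delta=-0.8392 Bond=61.6254
(2,0): Delta=-1.0000 Bond=72.7593
(2,1): Delta=-1.0000 Bond=72.7593
(2,2): Delta=-0.5392 Bond=48.8984
V0=34.5686

Since d<R<u, set p* = (R−d)/(u−d) = 0.2600; price each node as the discounted p*-expectation of its children.
Terminal payoffs: V(3,0)=54.5735, V(3,1)=41.9385, V(3,2)=22.6535, V(3,3)=6.7815
  t=2,j=0: stock 25.2700 → up 36.6415 (V=41.9385), down 24.0065 (V=54.5735). Price 47.4893; hedge Δ=-1.0000, bond B=72.7593.
  t=2,j=1: stock 38.5700 → up 55.9265 (V=22.6535), down 36.6415 (V=41.9385). Price 34.1893; hedge Δ=-1.0000, bond B=72.7593.
  t=2,j=2: stock 58.8700 → up 85.3615 (V=6.7815), down 55.9265 (V=22.6535). Price 17.1544; hedge Δ=-0.5392, bond B=48.8984.
  t=1,j=0: stock 26.6000 → up 38.5700 (V=34.1893), down 25.2700 (V=47.4893). Price 40.7697; hedge Δ=-1.0000, bond B=67.3697.
  t=1,j=1: stock 40.6000 → up 58.8700 (V=17.1544), down 38.5700 (V=34.1893). Price 27.5557; hedge Δ=-0.8392, bond B=61.6254.
  t=0,j=0: stock 28.0000 → up 40.6000 (V=27.5557), down 26.6000 (V=40.7697). Price 34.5686; hedge Δ=-0.9439, bond B=60.9965.
As a check, the time-0 holding Δ(0,0)·S0 + B(0,0) comes to 34.5686 — exactly V0.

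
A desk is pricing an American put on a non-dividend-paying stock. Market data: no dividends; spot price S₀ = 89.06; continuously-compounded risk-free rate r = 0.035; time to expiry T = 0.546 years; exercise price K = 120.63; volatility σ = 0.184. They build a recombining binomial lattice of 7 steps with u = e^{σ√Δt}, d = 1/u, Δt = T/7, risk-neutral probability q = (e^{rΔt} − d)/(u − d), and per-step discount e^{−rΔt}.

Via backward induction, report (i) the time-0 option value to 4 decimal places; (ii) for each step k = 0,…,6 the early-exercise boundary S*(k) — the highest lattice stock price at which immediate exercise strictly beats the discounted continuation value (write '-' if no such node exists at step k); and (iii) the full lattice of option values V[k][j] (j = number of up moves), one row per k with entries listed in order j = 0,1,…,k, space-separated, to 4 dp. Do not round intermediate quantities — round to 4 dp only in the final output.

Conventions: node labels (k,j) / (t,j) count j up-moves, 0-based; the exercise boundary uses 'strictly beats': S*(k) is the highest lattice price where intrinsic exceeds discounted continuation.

price = 31.5700
boundary = 89.0600 93.7563 98.7002 103.9048 98.7002 103.9048 109.3839
tree:
31.5700
36.0310 26.8737
40.2686 31.5700 21.9298
44.2940 36.0310 26.8737 16.7252
48.1177 40.2686 31.5700 21.9298 11.6020
51.7498 44.2940 36.0310 26.8737 16.7252 6.8146
55.2001 48.1177 40.2686 31.5700 21.9298 11.2461 2.6565
58.4775 51.7498 44.2940 36.0310 26.8737 16.7252 5.4781 0.0000

params: Δt=0.07800 u=1.05273 d=0.94991 q=0.51374 e^(-rΔt)=0.99727
t_7 payoffs: 58.4775 51.7498 44.2940 36.0310 26.8737 16.7252 5.4781 0.0000
t_6: node(6,0) S=65.4299 payoff=55.2001 vs cont=54.8712 → 55.2001 [stop]  node(6,1) S=72.5123 payoff=48.1177 vs cont=47.7888 → 48.1177 [stop]  node(6,2) S=80.3614 payoff=40.2686 vs cont=39.9398 → 40.2686 [stop]  node(6,3) S=89.0600 payoff=31.5700 vs cont=31.2411 → 31.5700 [stop]  node(6,4) S=98.7002 payoff=21.9298 vs cont=21.6009 → 21.9298 [stop]  node(6,5) S=109.3839 payoff=11.2461 vs cont=10.9172 → 11.2461 [stop]  node(6,6) S=121.2241 payoff=0.0000 vs cont=2.6565 → 2.6565 [wait]  ⇒ S*(6)=109.3839
t_5: node(5,0) S=68.8802 payoff=51.7498 vs cont=51.4210 → 51.7498 [stop]  node(5,1) S=76.3360 payoff=44.2940 vs cont=43.9651 → 44.2940 [stop]  node(5,2) S=84.5990 payoff=36.0310 vs cont=35.7022 → 36.0310 [stop]  node(5,3) S=93.7563 payoff=26.8737 vs cont=26.5448 → 26.8737 [stop]  node(5,4) S=103.9048 payoff=16.7252 vs cont=16.3963 → 16.7252 [stop]  node(5,5) S=115.1519 payoff=5.4781 vs cont=6.8146 → 6.8146 [wait]  ⇒ S*(5)=103.9048
t_4: node(4,0) S=72.5123 payoff=48.1177 vs cont=47.7888 → 48.1177 [stop]  node(4,1) S=80.3614 payoff=40.2686 vs cont=39.9398 → 40.2686 [stop]  node(4,2) S=89.0600 payoff=31.5700 vs cont=31.2411 → 31.5700 [stop]  node(4,3) S=98.7002 payoff=21.9298 vs cont=21.6009 → 21.9298 [stop]  node(4,4) S=109.3839 payoff=11.2461 vs cont=11.6020 → 11.6020 [wait]  ⇒ S*(4)=98.7002
t_3: node(3,0) S=76.3360 payoff=44.2940 vs cont=43.9651 → 44.2940 [stop]  node(3,1) S=84.5990 payoff=36.0310 vs cont=35.7022 → 36.0310 [stop]  node(3,2) S=93.7563 payoff=26.8737 vs cont=26.5448 → 26.8737 [stop]  node(3,3) S=103.9048 payoff=16.7252 vs cont=16.5786 → 16.7252 [stop]  ⇒ S*(3)=103.9048
t_2: node(2,0) S=80.3614 payoff=40.2686 vs cont=39.9398 → 40.2686 [stop]  node(2,1) S=89.0600 payoff=31.5700 vs cont=31.2411 → 31.5700 [stop]  node(2,2) S=98.7002 payoff=21.9298 vs cont=21.6009 → 21.9298 [stop]  ⇒ S*(2)=98.7002
t_1: node(1,0) S=84.5990 payoff=36.0310 vs cont=35.7022 → 36.0310 [stop]  node(1,1) S=93.7563 payoff=26.8737 vs cont=26.5448 → 26.8737 [stop]  ⇒ S*(1)=93.7563
t_0: node(0,0) S=89.0600 payoff=31.5700 vs cont=31.2411 → 31.5700 [stop]  ⇒ S*(0)=89.0600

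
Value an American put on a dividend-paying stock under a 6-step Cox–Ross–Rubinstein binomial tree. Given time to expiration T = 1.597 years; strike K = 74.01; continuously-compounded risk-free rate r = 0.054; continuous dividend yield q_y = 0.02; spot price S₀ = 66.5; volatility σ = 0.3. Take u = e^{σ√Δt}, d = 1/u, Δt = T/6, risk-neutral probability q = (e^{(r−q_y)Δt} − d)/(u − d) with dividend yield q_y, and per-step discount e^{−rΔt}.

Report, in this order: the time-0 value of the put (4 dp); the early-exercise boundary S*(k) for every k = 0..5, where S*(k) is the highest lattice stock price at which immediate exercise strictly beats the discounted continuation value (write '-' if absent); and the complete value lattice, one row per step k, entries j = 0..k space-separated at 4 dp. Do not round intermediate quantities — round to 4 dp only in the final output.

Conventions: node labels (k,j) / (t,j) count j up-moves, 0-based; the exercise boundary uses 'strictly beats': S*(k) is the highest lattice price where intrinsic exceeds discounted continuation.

Δt=0.26617, u=1.16739, d=0.85661, q=0.49063, disc=e^(-rΔt)=0.98573
k=6 terminal: V=max(K-S,0) → 47.7366 38.2043 25.2137 7.5100 0.0000 0.0000 0.0000
k=5: j=0 S=30.6714 intr=43.3386 cont=42.4453 V=43.3386[EX]; j=1 S=41.7993 intr=32.2107 cont=31.3765 V=32.2107[EX]; j=2 S=56.9645 intr=17.0455 cont=16.2918 V=17.0455[EX]; j=3 S=77.6317 intr=0.0000 cont=3.7707 V=3.7707[hold]; j=4 S=105.7972 intr=0.0000 cont=0.0000 V=0.0000[hold]; j=5 S=144.1814 intr=0.0000 cont=0.0000 V=0.0000[hold]  S*(5)=56.9645
k=4: j=0 S=35.8057 intr=38.2043 cont=37.3383 V=38.2043[EX]; j=1 S=48.7963 intr=25.2137 cont=24.4167 V=25.2137[EX]; j=2 S=66.5000 intr=7.5100 cont=10.3822 V=10.3822[hold]; j=3 S=90.6268 intr=0.0000 cont=1.8933 V=1.8933[hold]; j=4 S=123.5070 intr=0.0000 cont=0.0000 V=0.0000[hold]  S*(4)=48.7963
k=3: j=0 S=41.7993 intr=32.2107 cont=31.3765 V=32.2107[EX]; j=1 S=56.9645 intr=17.0455 cont=17.6809 V=17.6809[hold]; j=2 S=77.6317 intr=0.0000 cont=6.1285 V=6.1285[hold]; j=3 S=105.7972 intr=0.0000 cont=0.9506 V=0.9506[hold]  S*(3)=41.7993
k=2: j=0 S=48.7963 intr=25.2137 cont=24.7239 V=25.2137[EX]; j=1 S=66.5000 intr=7.5100 cont=11.8415 V=11.8415[hold]; j=2 S=90.6268 intr=0.0000 cont=3.5368 V=3.5368[hold]  S*(2)=48.7963
k=1: j=0 S=56.9645 intr=17.0455 cont=18.3867 V=18.3867[hold]; j=1 S=77.6317 intr=0.0000 cont=7.6561 V=7.6561[hold]  S*(1)=-
k=0: j=0 S=66.5000 intr=7.5100 cont=12.9346 V=12.9346[hold]  S*(0)=-

price = 12.9346
boundary = - - 48.7963 41.7993 48.7963 56.9645
tree:
12.9346
18.3867 7.6561
25.2137 11.8415 3.5368
32.2107 17.6809 6.1285 0.9506
38.2043 25.2137 10.3822 1.8933 0.0000
43.3386 32.2107 17.0455 3.7707 0.0000 0.0000
47.7366 38.2043 25.2137 7.5100 0.0000 0.0000 0.0000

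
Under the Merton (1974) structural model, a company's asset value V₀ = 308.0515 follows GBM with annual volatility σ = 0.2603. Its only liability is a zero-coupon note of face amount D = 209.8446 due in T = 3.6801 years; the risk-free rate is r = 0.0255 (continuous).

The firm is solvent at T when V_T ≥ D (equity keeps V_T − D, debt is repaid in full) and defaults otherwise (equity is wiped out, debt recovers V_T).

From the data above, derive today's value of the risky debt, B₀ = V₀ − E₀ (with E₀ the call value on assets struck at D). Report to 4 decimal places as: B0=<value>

Apply the equity-as-call identities (strike 209.8446, horizon 3.6801 years):
d₁ = [ln(V₀/D) + (r + σ²/2)T] / (σ√T)
   = [ln(308.0515/209.8446) + (0.0255 + 0.5·0.2603²)·3.6801] / (0.2603·√3.6801)
   = [0.383900 + 0.218517] / 0.499349 = 1.206405
d₂ = d₁ − σ√T = 1.206405 − 0.499349 = 0.707056
N(d₁) = 0.886169,  N(d₂) = 0.760234,  e^(−rT) = 0.910426
E₀ = V₀·N(d₁) − D·e^(−rT)·N(d₂)
   = 308.0515·0.886169 − 209.8446·0.910426·0.760234 = 127.744557
B₀ = V₀ − E₀ = 308.0515 − 127.744557 = 180.306943

B0=180.3069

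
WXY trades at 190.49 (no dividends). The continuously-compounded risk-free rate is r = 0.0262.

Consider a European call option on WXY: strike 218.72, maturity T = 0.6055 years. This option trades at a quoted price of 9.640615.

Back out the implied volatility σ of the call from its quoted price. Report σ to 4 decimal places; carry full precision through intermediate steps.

At σ = 0.3122 the Black–Scholes value reproduces the quote:
σ√T = 0.3122·√0.6055 = 0.242935
d₁ = (ln(S/K) + (r+σ²/2)T) / (σ√T) = (ln(190.49/218.72) + (0.0262+0.3122²/2)·0.6055) / 0.242935 = (-0.138193 + 0.045373) / 0.242935 = -0.382077
d₂ = d₁ − σ√T = -0.382077 − 0.242935 = -0.625012
e^{−rT} = 0.984261
N(d₁) = 0.351202,  N(d₂) = 0.265982
V = S·N(d₁) − K·e^{−rT}·N(d₂) = 66.900484 − 57.259869 = 9.640615 (the quoted price), and the Black–Scholes price is strictly increasing in σ, so σ is unique

sigma = 0.3122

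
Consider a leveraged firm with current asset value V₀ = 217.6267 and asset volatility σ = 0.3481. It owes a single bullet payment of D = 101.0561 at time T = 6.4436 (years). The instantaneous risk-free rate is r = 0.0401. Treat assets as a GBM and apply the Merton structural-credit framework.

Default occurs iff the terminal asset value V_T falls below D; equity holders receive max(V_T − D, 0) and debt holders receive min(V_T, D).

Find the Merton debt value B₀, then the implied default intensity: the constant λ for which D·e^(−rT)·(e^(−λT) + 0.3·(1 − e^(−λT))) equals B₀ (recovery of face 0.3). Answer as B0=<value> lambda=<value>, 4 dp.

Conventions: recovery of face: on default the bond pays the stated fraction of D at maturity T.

With assets at 217.6267 and a single debt payment of 101.0561 at 6.4436 years:
d₁ = [ln(V₀/D) + (r + σ²/2)T] / (σ√T)
   = [ln(217.6267/101.0561) + (0.0401 + 0.5·0.3481²)·6.4436] / (0.3481·√6.4436)
   = [0.767105 + 0.648785] / 0.883626 = 1.602365
d₂ = d₁ − σ√T = 1.602365 − 0.883626 = 0.718739
N(d₁) = 0.945463,  N(d₂) = 0.763849,  e^(−rT) = 0.772295
E₀ = V₀·N(d₁) − D·e^(−rT)·N(d₂)
   = 217.6267·0.945463 − 101.0561·0.772295·0.763849 = 146.143168
B₀ = V₀ − E₀ = 217.6267 − 146.143168 = 71.483532
e^(−λT) = (B₀·e^(rT)/D − 0.3)/(1 − 0.3) = (71.4835·1.294842/101.0561 − 0.3)/0.7 = 0.87989286
λ = −ln(0.87989286)/6.4436 = 0.019858

B0=71.4835 lambda=0.0199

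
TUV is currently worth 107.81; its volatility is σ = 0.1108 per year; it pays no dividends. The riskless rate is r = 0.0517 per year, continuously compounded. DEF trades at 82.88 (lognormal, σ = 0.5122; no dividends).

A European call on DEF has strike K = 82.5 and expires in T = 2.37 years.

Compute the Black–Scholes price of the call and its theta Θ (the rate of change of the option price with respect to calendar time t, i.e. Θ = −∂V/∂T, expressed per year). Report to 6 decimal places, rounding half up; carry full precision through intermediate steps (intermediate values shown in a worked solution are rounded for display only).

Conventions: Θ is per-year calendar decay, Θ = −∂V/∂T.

σ√T = 0.5122·√2.37 = 0.788522
d₁ = (ln(S/K) + (r+σ²/2)T) / (σ√T) = (ln(82.88/82.5) + (0.0517+0.5122²/2)·2.37) / 0.788522 = (0.004595 + 0.433412) / 0.788522 = 0.555480
d₂ = d₁ − σ√T = 0.555480 − 0.788522 = -0.233042
e^{−rT} = 0.884680
N(d₁) = 0.710717,  N(d₂) = 0.407864
Call price V = S·N(d₁) − K·e^{−rT}·N(d₂) = 58.904199 − 29.768434 = 29.135765
φ(d₁) = (1/√(2π))·e^{−d₁²/2} = 0.341907
Θ = −S·φ(d₁)·σ/(2√T) − r·K·e^{−rT}·N(d₂) = −4.714035 − 1.539028 = -6.253063

price = 29.135765
Θ = -6.253063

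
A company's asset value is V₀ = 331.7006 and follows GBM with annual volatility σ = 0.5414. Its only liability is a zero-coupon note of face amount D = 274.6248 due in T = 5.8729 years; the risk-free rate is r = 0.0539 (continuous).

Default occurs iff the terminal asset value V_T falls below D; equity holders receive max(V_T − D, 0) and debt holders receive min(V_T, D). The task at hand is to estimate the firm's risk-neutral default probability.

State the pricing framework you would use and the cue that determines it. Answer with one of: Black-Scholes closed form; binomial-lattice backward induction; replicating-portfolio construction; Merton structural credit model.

framework: Merton structural credit model

Key observation: the question is about default risk generated by asset-value dynamics against a debt face of 274.6248 — the structural framework prices exactly that.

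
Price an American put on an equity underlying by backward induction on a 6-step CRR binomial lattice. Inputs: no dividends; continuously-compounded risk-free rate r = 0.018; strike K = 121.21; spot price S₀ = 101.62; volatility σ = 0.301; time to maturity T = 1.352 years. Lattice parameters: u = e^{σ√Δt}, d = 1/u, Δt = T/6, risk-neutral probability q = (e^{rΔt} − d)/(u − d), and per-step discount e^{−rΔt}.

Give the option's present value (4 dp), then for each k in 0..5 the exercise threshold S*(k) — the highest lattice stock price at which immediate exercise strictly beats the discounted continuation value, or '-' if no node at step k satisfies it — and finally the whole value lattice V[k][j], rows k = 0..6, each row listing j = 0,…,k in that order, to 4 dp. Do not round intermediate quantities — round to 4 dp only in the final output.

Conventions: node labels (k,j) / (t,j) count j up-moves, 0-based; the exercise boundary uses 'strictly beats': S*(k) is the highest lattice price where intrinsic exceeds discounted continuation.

Δt=0.22533, u=1.15359, d=0.86686, q=0.47851, disc=e^(-rΔt)=0.99595
k=6 terminal: V=max(K-S,0) → 78.0918 63.8292 44.8488 19.5900 0.0000 0.0000 0.0000
k=5: j=0 S=49.7409 intr=71.4691 cont=70.9785 V=71.4691[EX]; j=1 S=66.1942 intr=55.0158 cont=54.5252 V=55.0158[EX]; j=2 S=88.0899 intr=33.1201 cont=32.6295 V=33.1201[EX]; j=3 S=117.2283 intr=3.9817 cont=10.1746 V=10.1746[hold]; j=4 S=156.0050 intr=0.0000 cont=0.0000 V=0.0000[hold]; j=5 S=207.6083 intr=0.0000 cont=0.0000 V=0.0000[hold]  S*(5)=88.0899
k=4: j=0 S=57.3808 intr=63.8292 cont=63.3385 V=63.8292[EX]; j=1 S=76.3612 intr=44.8488 cont=44.3581 V=44.8488[EX]; j=2 S=101.6200 intr=19.5900 cont=22.0507 V=22.0507[hold]; j=3 S=135.2338 intr=0.0000 cont=5.2844 V=5.2844[hold]; j=4 S=179.9665 intr=0.0000 cont=0.0000 V=0.0000[hold]  S*(4)=76.3612
k=3: j=0 S=66.1942 intr=55.0158 cont=54.5252 V=55.0158[EX]; j=1 S=88.0899 intr=33.1201 cont=33.8022 V=33.8022[hold]; j=2 S=117.2283 intr=3.9817 cont=13.9710 V=13.9710[hold]; j=3 S=156.0050 intr=0.0000 cont=2.7446 V=2.7446[hold]  S*(3)=66.1942
k=2: j=0 S=76.3612 intr=44.8488 cont=44.6832 V=44.8488[EX]; j=1 S=101.6200 intr=19.5900 cont=24.2143 V=24.2143[hold]; j=2 S=135.2338 intr=0.0000 cont=8.5642 V=8.5642[hold]  S*(2)=76.3612
k=1: j=0 S=88.0899 intr=33.1201 cont=34.8333 V=34.8333[hold]; j=1 S=117.2283 intr=3.9817 cont=16.6578 V=16.6578[hold]  S*(1)=-
k=0: j=0 S=101.6200 intr=19.5900 cont=26.0303 V=26.0303[hold]  S*(0)=-

price = 26.0303
boundary = - - 76.3612 66.1942 76.3612 88.0899
tree:
26.0303
34.8333 16.6578
44.8488 24.2143 8.5642
55.0158 33.8022 13.9710 2.7446
63.8292 44.8488 22.0507 5.2844 0.0000
71.4691 55.0158 33.1201 10.1746 0.0000 0.0000
78.0918 63.8292 44.8488 19.5900 0.0000 0.0000 0.0000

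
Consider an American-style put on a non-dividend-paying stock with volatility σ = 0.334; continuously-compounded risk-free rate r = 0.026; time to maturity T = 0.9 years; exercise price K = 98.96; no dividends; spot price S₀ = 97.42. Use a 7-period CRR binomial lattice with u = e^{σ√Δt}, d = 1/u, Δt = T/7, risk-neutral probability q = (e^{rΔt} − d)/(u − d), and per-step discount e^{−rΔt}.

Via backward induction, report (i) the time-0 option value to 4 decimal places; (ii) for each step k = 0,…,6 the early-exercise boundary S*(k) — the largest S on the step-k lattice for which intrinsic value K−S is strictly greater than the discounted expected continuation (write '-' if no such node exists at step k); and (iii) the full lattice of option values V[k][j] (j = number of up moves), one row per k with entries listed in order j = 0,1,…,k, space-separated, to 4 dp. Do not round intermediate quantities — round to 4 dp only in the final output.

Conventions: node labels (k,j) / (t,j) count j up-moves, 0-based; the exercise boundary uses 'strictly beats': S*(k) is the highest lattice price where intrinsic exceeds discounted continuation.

params: Δt=0.12857 u=1.12723 d=0.88713 q=0.48404 e^(-rΔt)=0.99666
t_7 payoffs: 56.8326 45.4311 30.9438 12.5356 0.0000 0.0000 0.0000 0.0000
t_6: node(6,0) S=47.4872 payoff=51.4728 vs cont=51.1425 → 51.4728 [stop]  node(6,1) S=60.3393 payoff=38.6207 vs cont=38.2904 → 38.6207 [stop]  node(6,2) S=76.6698 payoff=22.2902 vs cont=21.9600 → 22.2902 [stop]  node(6,3) S=97.4200 payoff=1.5400 vs cont=6.4463 → 6.4463 [wait]  node(6,4) S=123.7861 payoff=0.0000 vs cont=0.0000 → 0.0000 [wait]  node(6,5) S=157.2881 payoff=0.0000 vs cont=0.0000 → 0.0000 [wait]  node(6,6) S=199.8572 payoff=0.0000 vs cont=0.0000 → 0.0000 [wait]  ⇒ S*(6)=76.6698
t_5: node(5,0) S=53.5289 payoff=45.4311 vs cont=45.1008 → 45.4311 [stop]  node(5,1) S=68.0162 payoff=30.9438 vs cont=30.6136 → 30.9438 [stop]  node(5,2) S=86.4244 payoff=12.5356 vs cont=14.5723 → 14.5723 [wait]  node(5,3) S=109.8146 payoff=0.0000 vs cont=3.3149 → 3.3149 [wait]  node(5,4) S=139.5352 payoff=0.0000 vs cont=0.0000 → 0.0000 [wait]  node(5,5) S=177.2996 payoff=0.0000 vs cont=0.0000 → 0.0000 [wait]  ⇒ S*(5)=68.0162
t_4: node(4,0) S=60.3393 payoff=38.6207 vs cont=38.2904 → 38.6207 [stop]  node(4,1) S=76.6698 payoff=22.2902 vs cont=22.9425 → 22.9425 [wait]  node(4,2) S=97.4200 payoff=1.5400 vs cont=9.0928 → 9.0928 [wait]  node(4,3) S=123.7861 payoff=0.0000 vs cont=1.7047 → 1.7047 [wait]  node(4,4) S=157.2881 payoff=0.0000 vs cont=0.0000 → 0.0000 [wait]  ⇒ S*(4)=60.3393
t_3: node(3,0) S=68.0162 payoff=30.9438 vs cont=30.9282 → 30.9438 [stop]  node(3,1) S=86.4244 payoff=12.5356 vs cont=16.1845 → 16.1845 [wait]  node(3,2) S=109.8146 payoff=0.0000 vs cont=5.4982 → 5.4982 [wait]  node(3,3) S=139.5352 payoff=0.0000 vs cont=0.8766 → 0.8766 [wait]  ⇒ S*(3)=68.0162
t_2: node(2,0) S=76.6698 payoff=22.2902 vs cont=23.7203 → 23.7203 [wait]  node(2,1) S=97.4200 payoff=1.5400 vs cont=10.9751 → 10.9751 [wait]  node(2,2) S=123.7861 payoff=0.0000 vs cont=3.2503 → 3.2503 [wait]  ⇒ S*(2)=-
t_1: node(1,0) S=86.4244 payoff=12.5356 vs cont=17.4925 → 17.4925 [wait]  node(1,1) S=109.8146 payoff=0.0000 vs cont=7.2118 → 7.2118 [wait]  ⇒ S*(1)=-
t_0: node(0,0) S=97.4200 payoff=1.5400 vs cont=12.4745 → 12.4745 [wait]  ⇒ S*(0)=-

price = 12.4745
boundary = - - - 68.0162 60.3393 68.0162 76.6698
tree:
12.4745
17.4925 7.2118
23.7203 10.9751 3.2503
30.9438 16.1845 5.4982 0.8766
38.6207 22.9425 9.0928 1.7047 0.0000
45.4311 30.9438 14.5723 3.3149 0.0000 0.0000
51.4728 38.6207 22.2902 6.4463 0.0000 0.0000 0.0000
56.8326 45.4311 30.9438 12.5356 0.0000 0.0000 0.0000 0.0000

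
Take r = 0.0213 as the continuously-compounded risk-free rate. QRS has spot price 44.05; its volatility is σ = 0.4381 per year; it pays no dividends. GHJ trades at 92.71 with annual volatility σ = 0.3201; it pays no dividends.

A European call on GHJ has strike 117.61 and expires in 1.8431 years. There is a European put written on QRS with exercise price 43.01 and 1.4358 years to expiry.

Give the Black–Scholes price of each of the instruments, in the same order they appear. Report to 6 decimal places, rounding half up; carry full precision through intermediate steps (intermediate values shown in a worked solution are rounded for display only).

[GHJ call K=117.61]
σ√T = 0.3201·√1.8431 = 0.434570
d₁ = (ln(S/K) + (r+σ²/2)T) / (σ√T) = (ln(92.71/117.61) + (0.0213+0.3201²/2)·1.8431) / 0.434570 = (-0.237898 + 0.133684) / 0.434570 = -0.239809
d₂ = d₁ − σ√T = -0.239809 − 0.434570 = -0.674380
e^{−rT} = 0.961503
N(d₁) = 0.405239,  N(d₂) = 0.250035
price = S·N(d₁) − K·e^{−rT}·N(d₂) = 37.569715 − 28.274538 = 9.295177
[QRS put K=43.01]
σ√T = 0.4381·√1.4358 = 0.524953
d₁ = (ln(S/K) + (r+σ²/2)T) / (σ√T) = (ln(44.05/43.01) + (0.0213+0.4381²/2)·1.4358) / 0.524953 = (0.023893 + 0.168370) / 0.524953 = 0.366248
d₂ = d₁ − σ√T = 0.366248 − 0.524953 = -0.158705
e^{−rT} = 0.969880
N(−d₁) = 0.357090,  N(−d₂) = 0.563049
price = K·e^{−rT}·N(−d₂) − S·N(−d₁) = 23.487348 − 15.729814 = 7.757534

price(GHJ call K=117.61) = 9.295177
price(QRS put K=43.01) = 7.757534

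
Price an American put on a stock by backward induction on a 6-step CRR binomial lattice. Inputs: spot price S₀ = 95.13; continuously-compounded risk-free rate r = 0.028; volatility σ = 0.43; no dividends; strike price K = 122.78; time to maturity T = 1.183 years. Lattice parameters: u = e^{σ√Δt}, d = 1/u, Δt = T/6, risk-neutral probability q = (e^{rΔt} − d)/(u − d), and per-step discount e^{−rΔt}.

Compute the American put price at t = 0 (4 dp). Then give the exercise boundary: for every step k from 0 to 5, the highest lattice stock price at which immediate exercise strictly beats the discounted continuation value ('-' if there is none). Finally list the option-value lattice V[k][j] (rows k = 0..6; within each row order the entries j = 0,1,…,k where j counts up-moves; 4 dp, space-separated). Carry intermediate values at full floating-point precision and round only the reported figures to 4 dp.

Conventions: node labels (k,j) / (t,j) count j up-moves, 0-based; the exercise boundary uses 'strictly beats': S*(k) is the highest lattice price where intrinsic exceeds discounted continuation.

params: Δt=0.19717 u=1.21038 d=0.82619 q=0.46682 e^(-rΔt)=0.99449
t_6 payoffs: 92.5258 78.4569 57.8458 27.6500 0.0000 0.0000 0.0000
t_5: node(5,0) S=36.6191 payoff=86.1609 vs cont=85.4849 → 86.1609 [stop]  node(5,1) S=53.6478 payoff=69.1322 vs cont=68.4563 → 69.1322 [stop]  node(5,2) S=78.5951 payoff=44.1849 vs cont=43.5089 → 44.1849 [stop]  node(5,3) S=115.1435 payoff=7.6365 vs cont=14.6613 → 14.6613 [wait]  node(5,4) S=168.6877 payoff=0.0000 vs cont=0.0000 → 0.0000 [wait]  node(5,5) S=247.1310 payoff=0.0000 vs cont=0.0000 → 0.0000 [wait]  ⇒ S*(5)=78.5951
t_4: node(4,0) S=44.3231 payoff=78.4569 vs cont=77.7810 → 78.4569 [stop]  node(4,1) S=64.9342 payoff=57.8458 vs cont=57.1698 → 57.8458 [stop]  node(4,2) S=95.1300 payoff=27.6500 vs cont=30.2353 → 30.2353 [wait]  node(4,3) S=139.3675 payoff=0.0000 vs cont=7.7741 → 7.7741 [wait]  node(4,4) S=204.1763 payoff=0.0000 vs cont=0.0000 → 0.0000 [wait]  ⇒ S*(4)=64.9342
t_3: node(3,0) S=53.6478 payoff=69.1322 vs cont=68.4563 → 69.1322 [stop]  node(3,1) S=78.5951 payoff=44.1849 vs cont=44.7091 → 44.7091 [wait]  node(3,2) S=115.1435 payoff=7.6365 vs cont=19.6412 → 19.6412 [wait]  node(3,3) S=168.6877 payoff=0.0000 vs cont=4.1222 → 4.1222 [wait]  ⇒ S*(3)=53.6478
t_2: node(2,0) S=64.9342 payoff=57.8458 vs cont=57.4132 → 57.8458 [stop]  node(2,1) S=95.1300 payoff=27.6500 vs cont=32.8252 → 32.8252 [wait]  node(2,2) S=139.3675 payoff=0.0000 vs cont=12.3284 → 12.3284 [wait]  ⇒ S*(2)=64.9342
t_1: node(1,0) S=78.5951 payoff=44.1849 vs cont=45.9115 → 45.9115 [wait]  node(1,1) S=115.1435 payoff=7.6365 vs cont=23.1288 → 23.1288 [wait]  ⇒ S*(1)=-
t_0: node(0,0) S=95.1300 payoff=27.6500 vs cont=35.0819 → 35.0819 [wait]  ⇒ S*(0)=-

price = 35.0819
boundary = - - 64.9342 53.6478 64.9342 78.5951
tree:
35.0819
45.9115 23.1288
57.8458 32.8252 12.3284
69.1322 44.7091 19.6412 4.1222
78.4569 57.8458 30.2353 7.7741 0.0000
86.1609 69.1322 44.1849 14.6613 0.0000 0.0000
92.5258 78.4569 57.8458 27.6500 0.0000 0.0000 0.0000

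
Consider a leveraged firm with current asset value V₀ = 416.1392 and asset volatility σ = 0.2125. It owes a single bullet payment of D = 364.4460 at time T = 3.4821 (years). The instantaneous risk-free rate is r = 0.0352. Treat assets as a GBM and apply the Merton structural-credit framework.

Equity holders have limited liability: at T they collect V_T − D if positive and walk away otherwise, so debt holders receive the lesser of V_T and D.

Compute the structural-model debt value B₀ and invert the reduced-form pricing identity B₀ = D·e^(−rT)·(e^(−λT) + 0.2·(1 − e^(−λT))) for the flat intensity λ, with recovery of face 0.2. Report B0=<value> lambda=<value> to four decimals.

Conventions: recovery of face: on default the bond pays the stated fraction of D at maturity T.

With assets at 416.1392 and a single debt payment of 364.4460 at 3.4821 years:
d₁ = [ln(V₀/D) + (r + σ²/2)T] / (σ√T)
   = [ln(416.1392/364.4460) + (0.0352 + 0.5·0.2125²)·3.4821] / (0.2125·√3.4821)
   = [0.132641 + 0.201189] / 0.396533 = 0.841873
d₂ = d₁ − σ√T = 0.841873 − 0.396533 = 0.445340
N(d₁) = 0.800071,  N(d₂) = 0.671963,  e^(−rT) = 0.884644
E₀ = V₀·N(d₁) − D·e^(−rT)·N(d₂)
   = 416.1392·0.800071 − 364.4460·0.884644·0.671963 = 116.296501
B₀ = V₀ − E₀ = 416.1392 − 116.296501 = 299.842699
e^(−λT) = (B₀·e^(rT)/D − 0.2)/(1 − 0.2) = (299.8427·1.130398/364.4460 − 0.2)/0.8 = 0.91252351
λ = −ln(0.91252351)/3.4821 = 0.026289

B0=299.8427 lambda=0.0263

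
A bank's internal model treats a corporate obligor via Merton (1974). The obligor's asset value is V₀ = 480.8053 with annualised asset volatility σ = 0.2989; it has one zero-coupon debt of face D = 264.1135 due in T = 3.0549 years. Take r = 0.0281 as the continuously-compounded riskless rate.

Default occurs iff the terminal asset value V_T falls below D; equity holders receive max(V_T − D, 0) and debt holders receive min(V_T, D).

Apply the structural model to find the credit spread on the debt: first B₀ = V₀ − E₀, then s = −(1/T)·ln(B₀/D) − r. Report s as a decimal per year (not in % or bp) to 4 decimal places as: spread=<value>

spread=0.0106

Work the structural quantities from V₀ = 480.8053 against face 264.1135:
d₁ = [ln(V₀/D) + (r + σ²/2)T] / (σ√T)
   = [ln(480.8053/264.1135) + (0.0281 + 0.5·0.2989²)·3.0549] / (0.2989·√3.0549)
   = [0.599083 + 0.222307] / 0.522426 = 1.572263
d₂ = d₁ − σ√T = 1.572263 − 0.522426 = 1.049837
N(d₁) = 0.942055,  N(d₂) = 0.853104,  e^(−rT) = 0.917739
E₀ = V₀·N(d₁) − D·e^(−rT)·N(d₂)
   = 480.8053·0.942055 − 264.1135·0.917739·0.853104 = 246.163796
B₀ = V₀ − E₀ = 480.8053 − 246.163796 = 234.641504
spread = −(1/T)·ln(B₀/D) − r = −(1/3.0549)·ln(234.641504/264.1135) − 0.0281 = 0.01063125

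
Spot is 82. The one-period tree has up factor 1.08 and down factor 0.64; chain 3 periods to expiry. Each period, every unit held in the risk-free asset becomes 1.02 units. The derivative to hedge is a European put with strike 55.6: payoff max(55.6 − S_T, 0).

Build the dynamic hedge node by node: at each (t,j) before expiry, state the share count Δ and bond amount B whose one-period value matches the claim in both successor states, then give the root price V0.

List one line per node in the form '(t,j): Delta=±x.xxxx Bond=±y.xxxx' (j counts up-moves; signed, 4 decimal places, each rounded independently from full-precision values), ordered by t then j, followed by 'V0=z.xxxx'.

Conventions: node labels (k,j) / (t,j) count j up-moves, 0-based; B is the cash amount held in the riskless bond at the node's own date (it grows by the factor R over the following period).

(0,0): Delta=-0.1286 Bond=11.5028
(1,0): Delta=-0.7942 Bond=46.6641
(1,1): Delta=-0.0663 Bond=6.2174
(2,0): Delta=-1.0000 Bond=54.5098
(2,1): Delta=-0.7749 Bond=46.5060
(2,2): Delta=0.0000 Bond=0.0000
V0=0.9589

Risk-neutral probability p* = (R−d)/(u−d) = (1.02−0.64)/(1.08−0.64) = 0.8636.
At maturity the claim pays: V(3,0)=34.1042, V(3,1)=19.3258, V(3,2)=0.0000, V(3,3)=0.0000
(2,0): S=33.5872. Δ = (V_up−V_dn)/(S_up−S_dn) = (19.3258−34.1042)/(36.2742−21.4958) = -1.0000. V = [p*·19.3258 + (1−p*)·34.1042]/1.02 = 20.9226. B = V − Δ·S = 54.5098.
(2,1): S=56.6784. Δ = (V_up−V_dn)/(S_up−S_dn) = (0.0000−19.3258)/(61.2127−36.2742) = -0.7749. V = [p*·0.0000 + (1−p*)·19.3258]/1.02 = 2.5837. B = V − Δ·S = 46.5060.
(2,2): S=95.6448. Δ = (V_up−V_dn)/(S_up−S_dn) = (0.0000−0.0000)/(103.2964−61.2127) = 0.0000. V = [p*·0.0000 + (1−p*)·0.0000]/1.02 = 0.0000. B = V − Δ·S = 0.0000.
(1,0): S=52.4800. Δ = (V_up−V_dn)/(S_up−S_dn) = (2.5837−20.9226)/(56.6784−33.5872) = -0.7942. V = [p*·2.5837 + (1−p*)·20.9226]/1.02 = 4.9847. B = V − Δ·S = 46.6641.
(1,1): S=88.5600. Δ = (V_up−V_dn)/(S_up−S_dn) = (0.0000−2.5837)/(95.6448−56.6784) = -0.0663. V = [p*·0.0000 + (1−p*)·2.5837]/1.02 = 0.3454. B = V − Δ·S = 6.2174.
(0,0): S=82.0000. Δ = (V_up−V_dn)/(S_up−S_dn) = (0.3454−4.9847)/(88.5600−52.4800) = -0.1286. V = [p*·0.3454 + (1−p*)·4.9847]/1.02 = 0.9589. B = V − Δ·S = 11.5028.
Sanity check at the root: Δ(0,0)·S0 + B(0,0) reproduces V0 = 0.9589.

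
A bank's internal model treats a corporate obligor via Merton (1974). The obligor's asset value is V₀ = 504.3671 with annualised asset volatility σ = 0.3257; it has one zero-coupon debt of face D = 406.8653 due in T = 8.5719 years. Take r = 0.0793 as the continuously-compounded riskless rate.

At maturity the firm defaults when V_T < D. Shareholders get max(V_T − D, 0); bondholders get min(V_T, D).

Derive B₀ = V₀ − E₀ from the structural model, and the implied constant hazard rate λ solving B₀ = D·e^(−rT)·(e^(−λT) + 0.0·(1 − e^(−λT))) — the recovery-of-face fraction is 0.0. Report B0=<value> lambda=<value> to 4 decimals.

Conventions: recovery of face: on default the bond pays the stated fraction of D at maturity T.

Equity is a call on the firm's assets struck at D = 406.8653:
d₁ = [ln(V₀/D) + (r + σ²/2)T] / (σ√T)
   = [ln(504.3671/406.8653) + (0.0793 + 0.5·0.3257²)·8.5719] / (0.3257·√8.5719)
   = [0.214822 + 1.134407] / 0.953578 = 1.414912
d₂ = d₁ − σ√T = 1.414912 − 0.953578 = 0.461334
N(d₁) = 0.921453,  N(d₂) = 0.677721,  e^(−rT) = 0.506743
E₀ = V₀·N(d₁) − D·e^(−rT)·N(d₂)
   = 504.3671·0.921453 − 406.8653·0.506743·0.677721 = 325.020767
B₀ = V₀ − E₀ = 504.3671 − 325.020767 = 179.346333
e^(−λT) = (B₀·e^(rT)/D − 0)/(1 − 0) = (179.3463·1.973388/406.8653 − 0)/1 = 0.86986963
λ = −ln(0.86986963)/8.5719 = 0.016264

B0=179.3463 lambda=0.0163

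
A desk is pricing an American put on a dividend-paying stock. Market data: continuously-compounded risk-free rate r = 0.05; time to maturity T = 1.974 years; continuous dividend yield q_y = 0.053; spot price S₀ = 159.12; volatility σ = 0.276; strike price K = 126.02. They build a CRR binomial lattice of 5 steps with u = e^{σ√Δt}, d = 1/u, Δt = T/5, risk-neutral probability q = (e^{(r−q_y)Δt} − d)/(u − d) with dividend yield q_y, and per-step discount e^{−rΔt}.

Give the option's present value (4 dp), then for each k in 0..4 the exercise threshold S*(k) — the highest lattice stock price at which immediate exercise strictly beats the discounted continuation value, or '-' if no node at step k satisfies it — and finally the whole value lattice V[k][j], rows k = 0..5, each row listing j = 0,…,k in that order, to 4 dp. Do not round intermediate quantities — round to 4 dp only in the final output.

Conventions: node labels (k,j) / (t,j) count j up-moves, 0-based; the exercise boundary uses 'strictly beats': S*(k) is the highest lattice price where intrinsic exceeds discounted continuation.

price = 8.4501
boundary = - - - - 79.5178
tree:
8.4501
13.6146 2.5946
21.3875 4.8410 0.0000
32.4142 9.0324 0.0000 0.0000
46.5022 16.8528 0.0000 0.0000 0.0000
59.1626 31.4443 0.0000 0.0000 0.0000 0.0000

params: Δt=0.39480 u=1.18936 d=0.84078 q=0.45336 e^(-rΔt)=0.98045
t_5 payoffs: 59.1626 31.4443 0.0000 0.0000 0.0000 0.0000
t_4: node(4,0) S=79.5178 payoff=46.5022 vs cont=45.6855 → 46.5022 [stop]  node(4,1) S=112.4850 payoff=13.5350 vs cont=16.8528 → 16.8528 [wait]  node(4,2) S=159.1200 payoff=0.0000 vs cont=0.0000 → 0.0000 [wait]  node(4,3) S=225.0893 payoff=0.0000 vs cont=0.0000 → 0.0000 [wait]  node(4,4) S=318.4088 payoff=0.0000 vs cont=0.0000 → 0.0000 [wait]  ⇒ S*(4)=79.5178
t_3: node(3,0) S=94.5757 payoff=31.4443 vs cont=32.4142 → 32.4142 [wait]  node(3,1) S=133.7857 payoff=0.0000 vs cont=9.0324 → 9.0324 [wait]  node(3,2) S=189.2517 payoff=0.0000 vs cont=0.0000 → 0.0000 [wait]  node(3,3) S=267.7133 payoff=0.0000 vs cont=0.0000 → 0.0000 [wait]  ⇒ S*(3)=-
t_2: node(2,0) S=112.4850 payoff=13.5350 vs cont=21.3875 → 21.3875 [wait]  node(2,1) S=159.1200 payoff=0.0000 vs cont=4.8410 → 4.8410 [wait]  node(2,2) S=225.0893 payoff=0.0000 vs cont=0.0000 → 0.0000 [wait]  ⇒ S*(2)=-
t_1: node(1,0) S=133.7857 payoff=0.0000 vs cont=13.6146 → 13.6146 [wait]  node(1,1) S=189.2517 payoff=0.0000 vs cont=2.5946 → 2.5946 [wait]  ⇒ S*(1)=-
t_0: node(0,0) S=159.1200 payoff=0.0000 vs cont=8.4501 → 8.4501 [wait]  ⇒ S*(0)=-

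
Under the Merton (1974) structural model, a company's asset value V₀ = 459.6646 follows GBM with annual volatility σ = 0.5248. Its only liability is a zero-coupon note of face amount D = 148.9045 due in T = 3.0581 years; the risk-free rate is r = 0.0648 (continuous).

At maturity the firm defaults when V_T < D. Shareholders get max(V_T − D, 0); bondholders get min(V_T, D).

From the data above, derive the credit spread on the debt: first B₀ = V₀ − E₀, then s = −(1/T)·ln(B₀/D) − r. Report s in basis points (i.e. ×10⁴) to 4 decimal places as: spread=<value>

spread=184.6785

Work the structural quantities from V₀ = 459.6646 against face 148.9045:
d₁ = [ln(V₀/D) + (r + σ²/2)T] / (σ√T)
   = [ln(459.6646/148.9045) + (0.0648 + 0.5·0.5248²)·3.0581] / (0.5248·√3.0581)
   = [1.127192 + 0.619288] / 0.917740 = 1.903023
d₂ = d₁ − σ√T = 1.903023 − 0.917740 = 0.985283
N(d₁) = 0.971481,  N(d₂) = 0.837757,  e^(−rT) = 0.820235
E₀ = V₀·N(d₁) − D·e^(−rT)·N(d₂)
   = 459.6646·0.971481 − 148.9045·0.820235·0.837757 = 344.234663
B₀ = V₀ − E₀ = 459.6646 − 344.234663 = 115.429937
spread = −(1/T)·ln(B₀/D) − r = −(1/3.0581)·ln(115.429937/148.9045) − 0.0648 = 0.01846785
in basis points: 0.01846785 × 10⁴ = 184.6785 bp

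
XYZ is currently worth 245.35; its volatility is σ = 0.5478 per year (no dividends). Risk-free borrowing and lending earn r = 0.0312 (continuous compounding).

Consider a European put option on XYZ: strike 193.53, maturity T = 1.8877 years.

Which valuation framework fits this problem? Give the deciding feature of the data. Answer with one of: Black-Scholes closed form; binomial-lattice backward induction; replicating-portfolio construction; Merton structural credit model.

Key observation: a European claim on XYZ (strike 193.53) — a lognormal (GBM) underlying with constant rate and volatility — has an exact closed-form value; no lattice or capital structure is involved.

framework: Black-Scholes closed form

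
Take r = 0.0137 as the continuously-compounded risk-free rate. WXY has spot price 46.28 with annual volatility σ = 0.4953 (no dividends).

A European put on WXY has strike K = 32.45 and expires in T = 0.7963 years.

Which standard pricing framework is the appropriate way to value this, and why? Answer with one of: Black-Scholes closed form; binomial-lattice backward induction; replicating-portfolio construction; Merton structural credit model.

Key observation: the instrument is a plain European put (strike 32.45) on a lognormal asset; the exact continuous-time formula applies directly.

framework: Black-Scholes closed form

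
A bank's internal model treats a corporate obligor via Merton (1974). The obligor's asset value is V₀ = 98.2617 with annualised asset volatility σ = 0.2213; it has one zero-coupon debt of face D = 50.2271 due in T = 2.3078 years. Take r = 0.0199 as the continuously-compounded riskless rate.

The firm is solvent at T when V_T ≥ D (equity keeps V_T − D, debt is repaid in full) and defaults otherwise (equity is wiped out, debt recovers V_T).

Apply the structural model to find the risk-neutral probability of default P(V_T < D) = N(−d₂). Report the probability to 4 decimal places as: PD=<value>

PD=0.0247

Equity is a call on the firm's assets struck at D = 50.2271:
d₁ = [ln(V₀/D) + (r + σ²/2)T] / (σ√T)
   = [ln(98.2617/50.2271) + (0.0199 + 0.5·0.2213²)·2.3078] / (0.2213·√2.3078)
   = [0.671080 + 0.102436] / 0.336187 = 2.300851
d₂ = d₁ − σ√T = 2.300851 − 0.336187 = 1.964665
risk-neutral PD = N(−d₂) = N(-1.964665) = 0.024727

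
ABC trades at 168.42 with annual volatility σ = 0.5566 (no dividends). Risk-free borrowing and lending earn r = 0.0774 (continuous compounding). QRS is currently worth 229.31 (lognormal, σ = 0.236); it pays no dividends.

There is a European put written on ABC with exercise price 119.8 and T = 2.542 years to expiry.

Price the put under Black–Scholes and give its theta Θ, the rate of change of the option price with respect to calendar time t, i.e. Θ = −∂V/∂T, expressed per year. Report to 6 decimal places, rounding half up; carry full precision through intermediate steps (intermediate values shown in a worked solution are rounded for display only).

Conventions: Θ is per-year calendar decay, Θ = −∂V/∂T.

price = 18.113298
Θ = -3.444700

σ√T = 0.5566·√2.542 = 0.887424
d₁ = (ln(S/K) + (r+σ²/2)T) / (σ√T) = (ln(168.42/119.8) + (0.0774+0.5566²/2)·2.542) / 0.887424 = (0.340637 + 0.590511) / 0.887424 = 1.049272
d₂ = d₁ − σ√T = 1.049272 − 0.887424 = 0.161848
e^{−rT} = 0.821395
N(−d₁) = 0.147027,  N(−d₂) = 0.435713
Put price V = K·e^{−rT}·N(−d₂) − S·N(−d₁) = 42.875516 − 24.762218 = 18.113298
φ(d₁) = (1/√(2π))·e^{−d₁²/2} = 0.230058
Θ = −S·φ(d₁)·σ/(2√T) + r·K·e^{−rT}·N(−d₂) = −6.763265 + 3.318565 = -3.444700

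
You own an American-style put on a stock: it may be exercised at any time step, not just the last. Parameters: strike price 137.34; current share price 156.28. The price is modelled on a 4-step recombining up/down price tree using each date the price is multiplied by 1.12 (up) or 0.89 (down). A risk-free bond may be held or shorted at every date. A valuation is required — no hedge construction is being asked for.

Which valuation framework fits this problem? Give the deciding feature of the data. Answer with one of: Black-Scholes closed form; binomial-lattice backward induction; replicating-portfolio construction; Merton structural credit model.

Key observation: an American put (K = 137.34, S₀ = 156.28) on a 4-date tree has no closed form — the optimal stopping decision is embedded and must be resolved recursively from expiry.

framework: binomial-lattice backward induction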